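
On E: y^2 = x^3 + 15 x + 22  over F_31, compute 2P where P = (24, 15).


k = 2 = 10_2 (binary, LSB first: 01)
Double-and-add from P = (24, 15):
  bit 0 = 0: acc unchanged = O
  bit 1 = 1: acc = O + (1, 10) = (1, 10)

2P = (1, 10)


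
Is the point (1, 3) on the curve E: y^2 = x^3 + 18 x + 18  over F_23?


Check whether y^2 = x^3 + 18 x + 18 (mod 23) for (x, y) = (1, 3).
LHS: y^2 = 3^2 mod 23 = 9
RHS: x^3 + 18 x + 18 = 1^3 + 18*1 + 18 mod 23 = 14
LHS != RHS

No, not on the curve


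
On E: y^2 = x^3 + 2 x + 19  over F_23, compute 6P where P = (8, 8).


k = 6 = 110_2 (binary, LSB first: 011)
Double-and-add from P = (8, 8):
  bit 0 = 0: acc unchanged = O
  bit 1 = 1: acc = O + (2, 13) = (2, 13)
  bit 2 = 1: acc = (2, 13) + (5, 19) = (20, 20)

6P = (20, 20)


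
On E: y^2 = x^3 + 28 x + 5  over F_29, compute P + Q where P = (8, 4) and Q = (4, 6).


P != Q, so use the chord formula.
s = (y2 - y1) / (x2 - x1) = (2) / (25) mod 29 = 14
x3 = s^2 - x1 - x2 mod 29 = 14^2 - 8 - 4 = 10
y3 = s (x1 - x3) - y1 mod 29 = 14 * (8 - 10) - 4 = 26

P + Q = (10, 26)


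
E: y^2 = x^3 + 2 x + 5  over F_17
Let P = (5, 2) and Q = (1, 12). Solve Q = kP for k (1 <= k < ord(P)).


Enumerate multiples of P until we hit Q = (1, 12):
  1P = (5, 2)
  2P = (11, 10)
  3P = (16, 6)
  4P = (4, 3)
  5P = (9, 2)
  6P = (3, 15)
  7P = (13, 16)
  8P = (1, 5)
  9P = (2, 0)
  10P = (1, 12)
Match found at i = 10.

k = 10


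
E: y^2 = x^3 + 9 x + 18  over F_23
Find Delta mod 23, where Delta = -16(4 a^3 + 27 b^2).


4 a^3 + 27 b^2 = 4*9^3 + 27*18^2 = 2916 + 8748 = 11664
Delta = -16 * (11664) = -186624
Delta mod 23 = 21

Delta = 21 (mod 23)


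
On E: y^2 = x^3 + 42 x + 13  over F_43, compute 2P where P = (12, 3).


Doubling: s = (3 x1^2 + a) / (2 y1)
s = (3*12^2 + 42) / (2*3) mod 43 = 36
x3 = s^2 - 2 x1 mod 43 = 36^2 - 2*12 = 25
y3 = s (x1 - x3) - y1 mod 43 = 36 * (12 - 25) - 3 = 2

2P = (25, 2)


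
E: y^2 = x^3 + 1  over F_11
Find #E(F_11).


For each x in F_11, count y with y^2 = x^3 + 0 x + 1 mod 11:
  x = 0: RHS = 1, y in [1, 10]  -> 2 point(s)
  x = 2: RHS = 9, y in [3, 8]  -> 2 point(s)
  x = 5: RHS = 5, y in [4, 7]  -> 2 point(s)
  x = 7: RHS = 3, y in [5, 6]  -> 2 point(s)
  x = 9: RHS = 4, y in [2, 9]  -> 2 point(s)
  x = 10: RHS = 0, y in [0]  -> 1 point(s)
Affine points: 11. Add the point at infinity: total = 12.

#E(F_11) = 12


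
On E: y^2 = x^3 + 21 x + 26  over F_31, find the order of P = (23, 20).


Compute successive multiples of P until we hit O:
  1P = (23, 20)
  2P = (25, 5)
  3P = (16, 5)
  4P = (20, 13)
  5P = (21, 26)
  6P = (27, 23)
  7P = (30, 29)
  8P = (29, 21)
  ... (continuing to 37P)
  37P = O

ord(P) = 37


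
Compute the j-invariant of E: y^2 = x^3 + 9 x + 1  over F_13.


Delta = -16(4 a^3 + 27 b^2) mod 13 = 11
-1728 * (4 a)^3 = -1728 * (4*9)^3 mod 13 = 12
j = 12 * 11^(-1) mod 13 = 7

j = 7 (mod 13)


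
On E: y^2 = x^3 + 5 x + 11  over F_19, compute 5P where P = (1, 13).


k = 5 = 101_2 (binary, LSB first: 101)
Double-and-add from P = (1, 13):
  bit 0 = 1: acc = O + (1, 13) = (1, 13)
  bit 1 = 0: acc unchanged = (1, 13)
  bit 2 = 1: acc = (1, 13) + (5, 3) = (5, 16)

5P = (5, 16)


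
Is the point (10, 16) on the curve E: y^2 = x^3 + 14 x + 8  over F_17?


Check whether y^2 = x^3 + 14 x + 8 (mod 17) for (x, y) = (10, 16).
LHS: y^2 = 16^2 mod 17 = 1
RHS: x^3 + 14 x + 8 = 10^3 + 14*10 + 8 mod 17 = 9
LHS != RHS

No, not on the curve


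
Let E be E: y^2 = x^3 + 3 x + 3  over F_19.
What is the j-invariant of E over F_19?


Delta = -16(4 a^3 + 27 b^2) mod 19 = 8
-1728 * (4 a)^3 = -1728 * (4*3)^3 mod 19 = 18
j = 18 * 8^(-1) mod 19 = 7

j = 7 (mod 19)


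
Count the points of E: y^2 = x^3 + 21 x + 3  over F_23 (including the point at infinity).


For each x in F_23, count y with y^2 = x^3 + 21 x + 3 mod 23:
  x = 0: RHS = 3, y in [7, 16]  -> 2 point(s)
  x = 1: RHS = 2, y in [5, 18]  -> 2 point(s)
  x = 3: RHS = 1, y in [1, 22]  -> 2 point(s)
  x = 4: RHS = 13, y in [6, 17]  -> 2 point(s)
  x = 5: RHS = 3, y in [7, 16]  -> 2 point(s)
  x = 6: RHS = 0, y in [0]  -> 1 point(s)
  x = 8: RHS = 16, y in [4, 19]  -> 2 point(s)
  x = 9: RHS = 1, y in [1, 22]  -> 2 point(s)
  x = 11: RHS = 1, y in [1, 22]  -> 2 point(s)
  x = 13: RHS = 12, y in [9, 14]  -> 2 point(s)
  x = 15: RHS = 13, y in [6, 17]  -> 2 point(s)
  x = 17: RHS = 6, y in [11, 12]  -> 2 point(s)
  x = 18: RHS = 3, y in [7, 16]  -> 2 point(s)
  x = 19: RHS = 16, y in [4, 19]  -> 2 point(s)
  x = 22: RHS = 4, y in [2, 21]  -> 2 point(s)
Affine points: 29. Add the point at infinity: total = 30.

#E(F_23) = 30


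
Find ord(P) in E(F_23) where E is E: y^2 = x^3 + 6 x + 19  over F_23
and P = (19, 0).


Compute successive multiples of P until we hit O:
  1P = (19, 0)
  2P = O

ord(P) = 2


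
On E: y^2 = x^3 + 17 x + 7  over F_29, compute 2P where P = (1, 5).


Doubling: s = (3 x1^2 + a) / (2 y1)
s = (3*1^2 + 17) / (2*5) mod 29 = 2
x3 = s^2 - 2 x1 mod 29 = 2^2 - 2*1 = 2
y3 = s (x1 - x3) - y1 mod 29 = 2 * (1 - 2) - 5 = 22

2P = (2, 22)


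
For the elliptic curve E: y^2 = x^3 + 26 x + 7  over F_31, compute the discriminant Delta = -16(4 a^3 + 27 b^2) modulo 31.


4 a^3 + 27 b^2 = 4*26^3 + 27*7^2 = 70304 + 1323 = 71627
Delta = -16 * (71627) = -1146032
Delta mod 31 = 7

Delta = 7 (mod 31)


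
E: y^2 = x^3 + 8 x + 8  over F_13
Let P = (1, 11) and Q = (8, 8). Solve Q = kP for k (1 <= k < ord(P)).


Enumerate multiples of P until we hit Q = (8, 8):
  1P = (1, 11)
  2P = (8, 5)
  3P = (5, 11)
  4P = (7, 2)
  5P = (4, 0)
  6P = (7, 11)
  7P = (5, 2)
  8P = (8, 8)
Match found at i = 8.

k = 8


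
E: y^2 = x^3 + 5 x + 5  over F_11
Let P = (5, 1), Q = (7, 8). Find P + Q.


P != Q, so use the chord formula.
s = (y2 - y1) / (x2 - x1) = (7) / (2) mod 11 = 9
x3 = s^2 - x1 - x2 mod 11 = 9^2 - 5 - 7 = 3
y3 = s (x1 - x3) - y1 mod 11 = 9 * (5 - 3) - 1 = 6

P + Q = (3, 6)


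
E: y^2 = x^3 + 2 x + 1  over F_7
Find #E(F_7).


For each x in F_7, count y with y^2 = x^3 + 2 x + 1 mod 7:
  x = 0: RHS = 1, y in [1, 6]  -> 2 point(s)
  x = 1: RHS = 4, y in [2, 5]  -> 2 point(s)
Affine points: 4. Add the point at infinity: total = 5.

#E(F_7) = 5


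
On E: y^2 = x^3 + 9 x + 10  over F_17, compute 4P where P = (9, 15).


k = 4 = 100_2 (binary, LSB first: 001)
Double-and-add from P = (9, 15):
  bit 0 = 0: acc unchanged = O
  bit 1 = 0: acc unchanged = O
  bit 2 = 1: acc = O + (7, 5) = (7, 5)

4P = (7, 5)


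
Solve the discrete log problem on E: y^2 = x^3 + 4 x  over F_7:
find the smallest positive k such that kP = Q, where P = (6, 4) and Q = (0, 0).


Enumerate multiples of P until we hit Q = (0, 0):
  1P = (6, 4)
  2P = (2, 3)
  3P = (3, 2)
  4P = (0, 0)
Match found at i = 4.

k = 4


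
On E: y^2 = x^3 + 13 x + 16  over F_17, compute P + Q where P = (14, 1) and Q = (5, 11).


P != Q, so use the chord formula.
s = (y2 - y1) / (x2 - x1) = (10) / (8) mod 17 = 14
x3 = s^2 - x1 - x2 mod 17 = 14^2 - 14 - 5 = 7
y3 = s (x1 - x3) - y1 mod 17 = 14 * (14 - 7) - 1 = 12

P + Q = (7, 12)


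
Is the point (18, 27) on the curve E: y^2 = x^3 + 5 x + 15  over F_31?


Check whether y^2 = x^3 + 5 x + 15 (mod 31) for (x, y) = (18, 27).
LHS: y^2 = 27^2 mod 31 = 16
RHS: x^3 + 5 x + 15 = 18^3 + 5*18 + 15 mod 31 = 16
LHS = RHS

Yes, on the curve


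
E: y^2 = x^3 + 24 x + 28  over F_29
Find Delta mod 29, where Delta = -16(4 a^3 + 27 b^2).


4 a^3 + 27 b^2 = 4*24^3 + 27*28^2 = 55296 + 21168 = 76464
Delta = -16 * (76464) = -1223424
Delta mod 29 = 28

Delta = 28 (mod 29)


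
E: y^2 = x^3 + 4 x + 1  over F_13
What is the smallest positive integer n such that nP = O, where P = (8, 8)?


Compute successive multiples of P until we hit O:
  1P = (8, 8)
  2P = (0, 12)
  3P = (2, 2)
  4P = (4, 9)
  5P = (10, 12)
  6P = (12, 10)
  7P = (3, 1)
  8P = (5, 4)
  ... (continuing to 19P)
  19P = O

ord(P) = 19


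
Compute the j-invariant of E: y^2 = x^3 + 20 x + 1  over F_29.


Delta = -16(4 a^3 + 27 b^2) mod 29 = 27
-1728 * (4 a)^3 = -1728 * (4*20)^3 mod 29 = 2
j = 2 * 27^(-1) mod 29 = 28

j = 28 (mod 29)


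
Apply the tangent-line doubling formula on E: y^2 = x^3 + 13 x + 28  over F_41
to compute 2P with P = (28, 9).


Doubling: s = (3 x1^2 + a) / (2 y1)
s = (3*28^2 + 13) / (2*9) mod 41 = 38
x3 = s^2 - 2 x1 mod 41 = 38^2 - 2*28 = 35
y3 = s (x1 - x3) - y1 mod 41 = 38 * (28 - 35) - 9 = 12

2P = (35, 12)


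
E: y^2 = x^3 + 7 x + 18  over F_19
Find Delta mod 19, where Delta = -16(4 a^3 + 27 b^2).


4 a^3 + 27 b^2 = 4*7^3 + 27*18^2 = 1372 + 8748 = 10120
Delta = -16 * (10120) = -161920
Delta mod 19 = 17

Delta = 17 (mod 19)


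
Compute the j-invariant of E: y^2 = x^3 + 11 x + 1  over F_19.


Delta = -16(4 a^3 + 27 b^2) mod 19 = 17
-1728 * (4 a)^3 = -1728 * (4*11)^3 mod 19 = 7
j = 7 * 17^(-1) mod 19 = 6

j = 6 (mod 19)


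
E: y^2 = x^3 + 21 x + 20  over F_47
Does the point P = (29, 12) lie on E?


Check whether y^2 = x^3 + 21 x + 20 (mod 47) for (x, y) = (29, 12).
LHS: y^2 = 12^2 mod 47 = 3
RHS: x^3 + 21 x + 20 = 29^3 + 21*29 + 20 mod 47 = 14
LHS != RHS

No, not on the curve


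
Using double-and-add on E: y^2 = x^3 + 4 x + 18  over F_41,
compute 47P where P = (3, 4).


k = 47 = 101111_2 (binary, LSB first: 111101)
Double-and-add from P = (3, 4):
  bit 0 = 1: acc = O + (3, 4) = (3, 4)
  bit 1 = 1: acc = (3, 4) + (34, 4) = (4, 37)
  bit 2 = 1: acc = (4, 37) + (16, 18) = (5, 9)
  bit 3 = 1: acc = (5, 9) + (29, 13) = (15, 3)
  bit 4 = 0: acc unchanged = (15, 3)
  bit 5 = 1: acc = (15, 3) + (30, 23) = (16, 23)

47P = (16, 23)


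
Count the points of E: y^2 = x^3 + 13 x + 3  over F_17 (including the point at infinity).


For each x in F_17, count y with y^2 = x^3 + 13 x + 3 mod 17:
  x = 1: RHS = 0, y in [0]  -> 1 point(s)
  x = 3: RHS = 1, y in [1, 16]  -> 2 point(s)
  x = 4: RHS = 0, y in [0]  -> 1 point(s)
  x = 6: RHS = 8, y in [5, 12]  -> 2 point(s)
  x = 9: RHS = 16, y in [4, 13]  -> 2 point(s)
  x = 11: RHS = 15, y in [7, 10]  -> 2 point(s)
  x = 12: RHS = 0, y in [0]  -> 1 point(s)
Affine points: 11. Add the point at infinity: total = 12.

#E(F_17) = 12


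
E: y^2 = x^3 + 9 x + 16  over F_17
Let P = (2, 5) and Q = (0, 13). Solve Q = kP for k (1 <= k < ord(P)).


Enumerate multiples of P until we hit Q = (0, 13):
  1P = (2, 5)
  2P = (5, 4)
  3P = (12, 4)
  4P = (11, 1)
  5P = (0, 13)
Match found at i = 5.

k = 5


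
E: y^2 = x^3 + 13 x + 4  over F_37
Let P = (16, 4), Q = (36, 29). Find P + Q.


P != Q, so use the chord formula.
s = (y2 - y1) / (x2 - x1) = (25) / (20) mod 37 = 29
x3 = s^2 - x1 - x2 mod 37 = 29^2 - 16 - 36 = 12
y3 = s (x1 - x3) - y1 mod 37 = 29 * (16 - 12) - 4 = 1

P + Q = (12, 1)


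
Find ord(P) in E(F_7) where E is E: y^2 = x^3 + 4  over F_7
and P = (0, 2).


Compute successive multiples of P until we hit O:
  1P = (0, 2)
  2P = (0, 5)
  3P = O

ord(P) = 3


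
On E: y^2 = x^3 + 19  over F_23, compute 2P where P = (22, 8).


Doubling: s = (3 x1^2 + a) / (2 y1)
s = (3*22^2 + 0) / (2*8) mod 23 = 16
x3 = s^2 - 2 x1 mod 23 = 16^2 - 2*22 = 5
y3 = s (x1 - x3) - y1 mod 23 = 16 * (22 - 5) - 8 = 11

2P = (5, 11)


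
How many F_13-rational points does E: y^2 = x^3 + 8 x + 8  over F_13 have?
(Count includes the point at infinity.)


For each x in F_13, count y with y^2 = x^3 + 8 x + 8 mod 13:
  x = 1: RHS = 4, y in [2, 11]  -> 2 point(s)
  x = 4: RHS = 0, y in [0]  -> 1 point(s)
  x = 5: RHS = 4, y in [2, 11]  -> 2 point(s)
  x = 6: RHS = 12, y in [5, 8]  -> 2 point(s)
  x = 7: RHS = 4, y in [2, 11]  -> 2 point(s)
  x = 8: RHS = 12, y in [5, 8]  -> 2 point(s)
  x = 9: RHS = 3, y in [4, 9]  -> 2 point(s)
  x = 10: RHS = 9, y in [3, 10]  -> 2 point(s)
  x = 11: RHS = 10, y in [6, 7]  -> 2 point(s)
  x = 12: RHS = 12, y in [5, 8]  -> 2 point(s)
Affine points: 19. Add the point at infinity: total = 20.

#E(F_13) = 20


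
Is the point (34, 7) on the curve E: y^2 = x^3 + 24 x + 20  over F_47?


Check whether y^2 = x^3 + 24 x + 20 (mod 47) for (x, y) = (34, 7).
LHS: y^2 = 7^2 mod 47 = 2
RHS: x^3 + 24 x + 20 = 34^3 + 24*34 + 20 mod 47 = 2
LHS = RHS

Yes, on the curve


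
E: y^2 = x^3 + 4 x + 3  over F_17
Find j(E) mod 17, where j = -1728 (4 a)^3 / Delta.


Delta = -16(4 a^3 + 27 b^2) mod 17 = 6
-1728 * (4 a)^3 = -1728 * (4*4)^3 mod 17 = 11
j = 11 * 6^(-1) mod 17 = 16

j = 16 (mod 17)


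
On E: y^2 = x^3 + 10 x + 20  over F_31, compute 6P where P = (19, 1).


k = 6 = 110_2 (binary, LSB first: 011)
Double-and-add from P = (19, 1):
  bit 0 = 0: acc unchanged = O
  bit 1 = 1: acc = O + (9, 8) = (9, 8)
  bit 2 = 1: acc = (9, 8) + (20, 6) = (11, 29)

6P = (11, 29)


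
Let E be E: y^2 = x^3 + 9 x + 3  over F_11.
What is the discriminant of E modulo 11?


4 a^3 + 27 b^2 = 4*9^3 + 27*3^2 = 2916 + 243 = 3159
Delta = -16 * (3159) = -50544
Delta mod 11 = 1

Delta = 1 (mod 11)


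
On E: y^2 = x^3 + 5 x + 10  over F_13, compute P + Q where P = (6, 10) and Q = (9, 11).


P != Q, so use the chord formula.
s = (y2 - y1) / (x2 - x1) = (1) / (3) mod 13 = 9
x3 = s^2 - x1 - x2 mod 13 = 9^2 - 6 - 9 = 1
y3 = s (x1 - x3) - y1 mod 13 = 9 * (6 - 1) - 10 = 9

P + Q = (1, 9)


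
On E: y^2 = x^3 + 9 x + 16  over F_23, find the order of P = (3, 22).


Compute successive multiples of P until we hit O:
  1P = (3, 22)
  2P = (19, 13)
  3P = (5, 5)
  4P = (1, 7)
  5P = (12, 14)
  6P = (21, 17)
  7P = (0, 4)
  8P = (10, 5)
  ... (continuing to 29P)
  29P = O

ord(P) = 29


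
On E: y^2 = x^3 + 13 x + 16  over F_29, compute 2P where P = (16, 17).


Doubling: s = (3 x1^2 + a) / (2 y1)
s = (3*16^2 + 13) / (2*17) mod 29 = 17
x3 = s^2 - 2 x1 mod 29 = 17^2 - 2*16 = 25
y3 = s (x1 - x3) - y1 mod 29 = 17 * (16 - 25) - 17 = 4

2P = (25, 4)


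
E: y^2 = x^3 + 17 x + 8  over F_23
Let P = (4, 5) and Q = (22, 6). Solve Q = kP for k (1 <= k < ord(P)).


Enumerate multiples of P until we hit Q = (22, 6):
  1P = (4, 5)
  2P = (17, 14)
  3P = (15, 21)
  4P = (16, 11)
  5P = (9, 4)
  6P = (22, 17)
  7P = (0, 13)
  8P = (0, 10)
  9P = (22, 6)
Match found at i = 9.

k = 9


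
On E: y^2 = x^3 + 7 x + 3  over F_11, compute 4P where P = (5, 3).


k = 4 = 100_2 (binary, LSB first: 001)
Double-and-add from P = (5, 3):
  bit 0 = 0: acc unchanged = O
  bit 1 = 0: acc unchanged = O
  bit 2 = 1: acc = O + (5, 8) = (5, 8)

4P = (5, 8)


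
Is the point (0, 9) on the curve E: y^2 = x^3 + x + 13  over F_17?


Check whether y^2 = x^3 + 1 x + 13 (mod 17) for (x, y) = (0, 9).
LHS: y^2 = 9^2 mod 17 = 13
RHS: x^3 + 1 x + 13 = 0^3 + 1*0 + 13 mod 17 = 13
LHS = RHS

Yes, on the curve


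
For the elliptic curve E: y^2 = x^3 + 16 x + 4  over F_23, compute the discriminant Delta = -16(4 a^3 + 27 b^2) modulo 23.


4 a^3 + 27 b^2 = 4*16^3 + 27*4^2 = 16384 + 432 = 16816
Delta = -16 * (16816) = -269056
Delta mod 23 = 21

Delta = 21 (mod 23)


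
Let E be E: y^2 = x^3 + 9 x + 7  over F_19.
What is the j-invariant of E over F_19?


Delta = -16(4 a^3 + 27 b^2) mod 19 = 6
-1728 * (4 a)^3 = -1728 * (4*9)^3 mod 19 = 11
j = 11 * 6^(-1) mod 19 = 5

j = 5 (mod 19)


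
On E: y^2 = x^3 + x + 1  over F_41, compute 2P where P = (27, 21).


Doubling: s = (3 x1^2 + a) / (2 y1)
s = (3*27^2 + 1) / (2*21) mod 41 = 15
x3 = s^2 - 2 x1 mod 41 = 15^2 - 2*27 = 7
y3 = s (x1 - x3) - y1 mod 41 = 15 * (27 - 7) - 21 = 33

2P = (7, 33)


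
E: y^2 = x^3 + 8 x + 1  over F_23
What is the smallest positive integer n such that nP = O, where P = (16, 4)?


Compute successive multiples of P until we hit O:
  1P = (16, 4)
  2P = (16, 19)
  3P = O

ord(P) = 3


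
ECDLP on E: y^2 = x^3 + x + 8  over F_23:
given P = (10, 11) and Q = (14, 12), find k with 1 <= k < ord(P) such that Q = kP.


Enumerate multiples of P until we hit Q = (14, 12):
  1P = (10, 11)
  2P = (7, 6)
  3P = (19, 20)
  4P = (18, 4)
  5P = (22, 11)
  6P = (14, 12)
Match found at i = 6.

k = 6


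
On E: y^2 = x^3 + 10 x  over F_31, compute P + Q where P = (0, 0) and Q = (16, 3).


P != Q, so use the chord formula.
s = (y2 - y1) / (x2 - x1) = (3) / (16) mod 31 = 6
x3 = s^2 - x1 - x2 mod 31 = 6^2 - 0 - 16 = 20
y3 = s (x1 - x3) - y1 mod 31 = 6 * (0 - 20) - 0 = 4

P + Q = (20, 4)


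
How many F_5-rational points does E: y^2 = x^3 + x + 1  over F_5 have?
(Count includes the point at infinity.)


For each x in F_5, count y with y^2 = x^3 + 1 x + 1 mod 5:
  x = 0: RHS = 1, y in [1, 4]  -> 2 point(s)
  x = 2: RHS = 1, y in [1, 4]  -> 2 point(s)
  x = 3: RHS = 1, y in [1, 4]  -> 2 point(s)
  x = 4: RHS = 4, y in [2, 3]  -> 2 point(s)
Affine points: 8. Add the point at infinity: total = 9.

#E(F_5) = 9


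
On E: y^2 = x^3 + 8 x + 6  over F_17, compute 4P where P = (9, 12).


k = 4 = 100_2 (binary, LSB first: 001)
Double-and-add from P = (9, 12):
  bit 0 = 0: acc unchanged = O
  bit 1 = 0: acc unchanged = O
  bit 2 = 1: acc = O + (2, 9) = (2, 9)

4P = (2, 9)


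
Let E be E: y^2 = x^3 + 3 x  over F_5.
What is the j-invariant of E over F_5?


Delta = -16(4 a^3 + 27 b^2) mod 5 = 2
-1728 * (4 a)^3 = -1728 * (4*3)^3 mod 5 = 1
j = 1 * 2^(-1) mod 5 = 3

j = 3 (mod 5)


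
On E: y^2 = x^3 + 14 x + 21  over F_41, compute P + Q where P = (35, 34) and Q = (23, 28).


P != Q, so use the chord formula.
s = (y2 - y1) / (x2 - x1) = (35) / (29) mod 41 = 21
x3 = s^2 - x1 - x2 mod 41 = 21^2 - 35 - 23 = 14
y3 = s (x1 - x3) - y1 mod 41 = 21 * (35 - 14) - 34 = 38

P + Q = (14, 38)


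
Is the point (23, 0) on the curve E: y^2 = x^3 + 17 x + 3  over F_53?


Check whether y^2 = x^3 + 17 x + 3 (mod 53) for (x, y) = (23, 0).
LHS: y^2 = 0^2 mod 53 = 0
RHS: x^3 + 17 x + 3 = 23^3 + 17*23 + 3 mod 53 = 0
LHS = RHS

Yes, on the curve


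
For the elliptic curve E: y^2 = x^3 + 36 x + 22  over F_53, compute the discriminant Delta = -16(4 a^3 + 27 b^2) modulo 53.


4 a^3 + 27 b^2 = 4*36^3 + 27*22^2 = 186624 + 13068 = 199692
Delta = -16 * (199692) = -3195072
Delta mod 53 = 33

Delta = 33 (mod 53)


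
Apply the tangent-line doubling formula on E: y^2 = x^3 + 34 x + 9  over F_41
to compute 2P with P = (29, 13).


Doubling: s = (3 x1^2 + a) / (2 y1)
s = (3*29^2 + 34) / (2*13) mod 41 = 40
x3 = s^2 - 2 x1 mod 41 = 40^2 - 2*29 = 25
y3 = s (x1 - x3) - y1 mod 41 = 40 * (29 - 25) - 13 = 24

2P = (25, 24)


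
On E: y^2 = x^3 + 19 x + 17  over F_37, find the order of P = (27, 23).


Compute successive multiples of P until we hit O:
  1P = (27, 23)
  2P = (11, 22)
  3P = (11, 15)
  4P = (27, 14)
  5P = O

ord(P) = 5


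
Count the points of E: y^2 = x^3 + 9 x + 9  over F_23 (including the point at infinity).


For each x in F_23, count y with y^2 = x^3 + 9 x + 9 mod 23:
  x = 0: RHS = 9, y in [3, 20]  -> 2 point(s)
  x = 2: RHS = 12, y in [9, 14]  -> 2 point(s)
  x = 5: RHS = 18, y in [8, 15]  -> 2 point(s)
  x = 6: RHS = 3, y in [7, 16]  -> 2 point(s)
  x = 7: RHS = 1, y in [1, 22]  -> 2 point(s)
  x = 8: RHS = 18, y in [8, 15]  -> 2 point(s)
  x = 10: RHS = 18, y in [8, 15]  -> 2 point(s)
  x = 11: RHS = 13, y in [6, 17]  -> 2 point(s)
  x = 13: RHS = 0, y in [0]  -> 1 point(s)
  x = 14: RHS = 4, y in [2, 21]  -> 2 point(s)
  x = 15: RHS = 0, y in [0]  -> 1 point(s)
  x = 18: RHS = 0, y in [0]  -> 1 point(s)
  x = 19: RHS = 1, y in [1, 22]  -> 2 point(s)
  x = 20: RHS = 1, y in [1, 22]  -> 2 point(s)
  x = 21: RHS = 6, y in [11, 12]  -> 2 point(s)
Affine points: 27. Add the point at infinity: total = 28.

#E(F_23) = 28


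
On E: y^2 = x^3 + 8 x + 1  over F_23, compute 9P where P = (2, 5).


k = 9 = 1001_2 (binary, LSB first: 1001)
Double-and-add from P = (2, 5):
  bit 0 = 1: acc = O + (2, 5) = (2, 5)
  bit 1 = 0: acc unchanged = (2, 5)
  bit 2 = 0: acc unchanged = (2, 5)
  bit 3 = 1: acc = (2, 5) + (16, 4) = (7, 20)

9P = (7, 20)


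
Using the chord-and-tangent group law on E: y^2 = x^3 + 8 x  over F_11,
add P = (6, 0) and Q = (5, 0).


P != Q, so use the chord formula.
s = (y2 - y1) / (x2 - x1) = (0) / (10) mod 11 = 0
x3 = s^2 - x1 - x2 mod 11 = 0^2 - 6 - 5 = 0
y3 = s (x1 - x3) - y1 mod 11 = 0 * (6 - 0) - 0 = 0

P + Q = (0, 0)


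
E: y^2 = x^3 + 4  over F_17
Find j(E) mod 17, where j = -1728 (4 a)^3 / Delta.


Delta = -16(4 a^3 + 27 b^2) mod 17 = 7
-1728 * (4 a)^3 = -1728 * (4*0)^3 mod 17 = 0
j = 0 * 7^(-1) mod 17 = 0

j = 0 (mod 17)


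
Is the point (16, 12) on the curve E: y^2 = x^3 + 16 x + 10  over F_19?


Check whether y^2 = x^3 + 16 x + 10 (mod 19) for (x, y) = (16, 12).
LHS: y^2 = 12^2 mod 19 = 11
RHS: x^3 + 16 x + 10 = 16^3 + 16*16 + 10 mod 19 = 11
LHS = RHS

Yes, on the curve


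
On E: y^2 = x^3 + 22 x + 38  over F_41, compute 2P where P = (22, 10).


Doubling: s = (3 x1^2 + a) / (2 y1)
s = (3*22^2 + 22) / (2*10) mod 41 = 4
x3 = s^2 - 2 x1 mod 41 = 4^2 - 2*22 = 13
y3 = s (x1 - x3) - y1 mod 41 = 4 * (22 - 13) - 10 = 26

2P = (13, 26)


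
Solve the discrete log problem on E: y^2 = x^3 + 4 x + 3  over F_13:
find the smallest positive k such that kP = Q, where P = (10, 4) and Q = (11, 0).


Enumerate multiples of P until we hit Q = (11, 0):
  1P = (10, 4)
  2P = (7, 6)
  3P = (8, 12)
  4P = (11, 0)
Match found at i = 4.

k = 4


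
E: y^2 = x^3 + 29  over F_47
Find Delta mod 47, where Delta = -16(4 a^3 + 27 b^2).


4 a^3 + 27 b^2 = 4*0^3 + 27*29^2 = 0 + 22707 = 22707
Delta = -16 * (22707) = -363312
Delta mod 47 = 45

Delta = 45 (mod 47)


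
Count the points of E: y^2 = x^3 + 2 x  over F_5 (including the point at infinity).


For each x in F_5, count y with y^2 = x^3 + 2 x + 0 mod 5:
  x = 0: RHS = 0, y in [0]  -> 1 point(s)
Affine points: 1. Add the point at infinity: total = 2.

#E(F_5) = 2


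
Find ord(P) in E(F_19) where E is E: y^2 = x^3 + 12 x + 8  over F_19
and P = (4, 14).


Compute successive multiples of P until we hit O:
  1P = (4, 14)
  2P = (9, 16)
  3P = (13, 9)
  4P = (7, 13)
  5P = (6, 12)
  6P = (10, 11)
  7P = (10, 8)
  8P = (6, 7)
  ... (continuing to 13P)
  13P = O

ord(P) = 13


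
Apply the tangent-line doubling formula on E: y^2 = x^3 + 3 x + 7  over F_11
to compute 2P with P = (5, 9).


Doubling: s = (3 x1^2 + a) / (2 y1)
s = (3*5^2 + 3) / (2*9) mod 11 = 8
x3 = s^2 - 2 x1 mod 11 = 8^2 - 2*5 = 10
y3 = s (x1 - x3) - y1 mod 11 = 8 * (5 - 10) - 9 = 6

2P = (10, 6)


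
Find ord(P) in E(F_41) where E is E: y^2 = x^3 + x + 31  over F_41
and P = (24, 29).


Compute successive multiples of P until we hit O:
  1P = (24, 29)
  2P = (38, 40)
  3P = (2, 0)
  4P = (38, 1)
  5P = (24, 12)
  6P = O

ord(P) = 6


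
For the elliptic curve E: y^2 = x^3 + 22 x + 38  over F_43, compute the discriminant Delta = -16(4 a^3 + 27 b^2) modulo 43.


4 a^3 + 27 b^2 = 4*22^3 + 27*38^2 = 42592 + 38988 = 81580
Delta = -16 * (81580) = -1305280
Delta mod 43 = 28

Delta = 28 (mod 43)


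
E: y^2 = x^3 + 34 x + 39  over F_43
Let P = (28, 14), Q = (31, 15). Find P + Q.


P != Q, so use the chord formula.
s = (y2 - y1) / (x2 - x1) = (1) / (3) mod 43 = 29
x3 = s^2 - x1 - x2 mod 43 = 29^2 - 28 - 31 = 8
y3 = s (x1 - x3) - y1 mod 43 = 29 * (28 - 8) - 14 = 7

P + Q = (8, 7)


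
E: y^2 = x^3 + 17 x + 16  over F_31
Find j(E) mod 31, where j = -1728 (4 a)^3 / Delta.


Delta = -16(4 a^3 + 27 b^2) mod 31 = 17
-1728 * (4 a)^3 = -1728 * (4*17)^3 mod 31 = 23
j = 23 * 17^(-1) mod 31 = 5

j = 5 (mod 31)


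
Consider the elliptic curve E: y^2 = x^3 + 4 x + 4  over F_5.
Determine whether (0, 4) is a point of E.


Check whether y^2 = x^3 + 4 x + 4 (mod 5) for (x, y) = (0, 4).
LHS: y^2 = 4^2 mod 5 = 1
RHS: x^3 + 4 x + 4 = 0^3 + 4*0 + 4 mod 5 = 4
LHS != RHS

No, not on the curve


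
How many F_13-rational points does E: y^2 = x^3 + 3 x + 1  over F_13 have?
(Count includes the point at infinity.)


For each x in F_13, count y with y^2 = x^3 + 3 x + 1 mod 13:
  x = 0: RHS = 1, y in [1, 12]  -> 2 point(s)
  x = 4: RHS = 12, y in [5, 8]  -> 2 point(s)
  x = 6: RHS = 1, y in [1, 12]  -> 2 point(s)
  x = 7: RHS = 1, y in [1, 12]  -> 2 point(s)
  x = 8: RHS = 4, y in [2, 11]  -> 2 point(s)
  x = 9: RHS = 3, y in [4, 9]  -> 2 point(s)
  x = 10: RHS = 4, y in [2, 11]  -> 2 point(s)
  x = 11: RHS = 0, y in [0]  -> 1 point(s)
  x = 12: RHS = 10, y in [6, 7]  -> 2 point(s)
Affine points: 17. Add the point at infinity: total = 18.

#E(F_13) = 18


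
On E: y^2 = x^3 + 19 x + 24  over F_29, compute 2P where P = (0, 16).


k = 2 = 10_2 (binary, LSB first: 01)
Double-and-add from P = (0, 16):
  bit 0 = 0: acc unchanged = O
  bit 1 = 1: acc = O + (24, 6) = (24, 6)

2P = (24, 6)


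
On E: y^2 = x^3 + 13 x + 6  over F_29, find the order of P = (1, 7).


Compute successive multiples of P until we hit O:
  1P = (1, 7)
  2P = (7, 11)
  3P = (15, 3)
  4P = (19, 23)
  5P = (8, 19)
  6P = (4, 21)
  7P = (20, 1)
  8P = (13, 9)
  ... (continuing to 37P)
  37P = O

ord(P) = 37


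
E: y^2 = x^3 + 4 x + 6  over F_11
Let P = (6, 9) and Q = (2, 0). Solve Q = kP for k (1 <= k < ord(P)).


Enumerate multiples of P until we hit Q = (2, 0):
  1P = (6, 9)
  2P = (2, 0)
Match found at i = 2.

k = 2


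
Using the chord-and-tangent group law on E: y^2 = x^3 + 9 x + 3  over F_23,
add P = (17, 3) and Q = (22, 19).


P != Q, so use the chord formula.
s = (y2 - y1) / (x2 - x1) = (16) / (5) mod 23 = 17
x3 = s^2 - x1 - x2 mod 23 = 17^2 - 17 - 22 = 20
y3 = s (x1 - x3) - y1 mod 23 = 17 * (17 - 20) - 3 = 15

P + Q = (20, 15)


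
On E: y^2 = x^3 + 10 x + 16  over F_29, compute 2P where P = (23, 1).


Doubling: s = (3 x1^2 + a) / (2 y1)
s = (3*23^2 + 10) / (2*1) mod 29 = 1
x3 = s^2 - 2 x1 mod 29 = 1^2 - 2*23 = 13
y3 = s (x1 - x3) - y1 mod 29 = 1 * (23 - 13) - 1 = 9

2P = (13, 9)


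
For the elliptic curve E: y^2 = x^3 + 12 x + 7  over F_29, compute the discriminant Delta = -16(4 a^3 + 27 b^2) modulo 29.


4 a^3 + 27 b^2 = 4*12^3 + 27*7^2 = 6912 + 1323 = 8235
Delta = -16 * (8235) = -131760
Delta mod 29 = 16

Delta = 16 (mod 29)


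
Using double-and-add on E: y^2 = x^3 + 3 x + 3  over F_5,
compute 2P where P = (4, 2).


k = 2 = 10_2 (binary, LSB first: 01)
Double-and-add from P = (4, 2):
  bit 0 = 0: acc unchanged = O
  bit 1 = 1: acc = O + (3, 2) = (3, 2)

2P = (3, 2)


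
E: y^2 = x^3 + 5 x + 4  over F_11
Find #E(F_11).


For each x in F_11, count y with y^2 = x^3 + 5 x + 4 mod 11:
  x = 0: RHS = 4, y in [2, 9]  -> 2 point(s)
  x = 2: RHS = 0, y in [0]  -> 1 point(s)
  x = 4: RHS = 0, y in [0]  -> 1 point(s)
  x = 5: RHS = 0, y in [0]  -> 1 point(s)
  x = 10: RHS = 9, y in [3, 8]  -> 2 point(s)
Affine points: 7. Add the point at infinity: total = 8.

#E(F_11) = 8


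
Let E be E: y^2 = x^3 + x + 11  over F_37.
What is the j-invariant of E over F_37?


Delta = -16(4 a^3 + 27 b^2) mod 37 = 19
-1728 * (4 a)^3 = -1728 * (4*1)^3 mod 37 = 1
j = 1 * 19^(-1) mod 37 = 2

j = 2 (mod 37)


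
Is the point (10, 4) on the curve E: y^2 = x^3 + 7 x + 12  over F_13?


Check whether y^2 = x^3 + 7 x + 12 (mod 13) for (x, y) = (10, 4).
LHS: y^2 = 4^2 mod 13 = 3
RHS: x^3 + 7 x + 12 = 10^3 + 7*10 + 12 mod 13 = 3
LHS = RHS

Yes, on the curve


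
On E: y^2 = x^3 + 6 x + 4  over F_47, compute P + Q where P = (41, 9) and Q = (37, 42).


P != Q, so use the chord formula.
s = (y2 - y1) / (x2 - x1) = (33) / (43) mod 47 = 27
x3 = s^2 - x1 - x2 mod 47 = 27^2 - 41 - 37 = 40
y3 = s (x1 - x3) - y1 mod 47 = 27 * (41 - 40) - 9 = 18

P + Q = (40, 18)


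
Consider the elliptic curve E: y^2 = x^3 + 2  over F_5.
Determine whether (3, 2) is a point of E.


Check whether y^2 = x^3 + 0 x + 2 (mod 5) for (x, y) = (3, 2).
LHS: y^2 = 2^2 mod 5 = 4
RHS: x^3 + 0 x + 2 = 3^3 + 0*3 + 2 mod 5 = 4
LHS = RHS

Yes, on the curve


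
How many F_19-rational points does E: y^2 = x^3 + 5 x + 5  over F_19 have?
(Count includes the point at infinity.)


For each x in F_19, count y with y^2 = x^3 + 5 x + 5 mod 19:
  x = 0: RHS = 5, y in [9, 10]  -> 2 point(s)
  x = 1: RHS = 11, y in [7, 12]  -> 2 point(s)
  x = 2: RHS = 4, y in [2, 17]  -> 2 point(s)
  x = 3: RHS = 9, y in [3, 16]  -> 2 point(s)
  x = 6: RHS = 4, y in [2, 17]  -> 2 point(s)
  x = 8: RHS = 6, y in [5, 14]  -> 2 point(s)
  x = 9: RHS = 0, y in [0]  -> 1 point(s)
  x = 11: RHS = 4, y in [2, 17]  -> 2 point(s)
  x = 12: RHS = 7, y in [8, 11]  -> 2 point(s)
  x = 13: RHS = 6, y in [5, 14]  -> 2 point(s)
  x = 14: RHS = 7, y in [8, 11]  -> 2 point(s)
  x = 15: RHS = 16, y in [4, 15]  -> 2 point(s)
  x = 16: RHS = 1, y in [1, 18]  -> 2 point(s)
  x = 17: RHS = 6, y in [5, 14]  -> 2 point(s)
Affine points: 27. Add the point at infinity: total = 28.

#E(F_19) = 28


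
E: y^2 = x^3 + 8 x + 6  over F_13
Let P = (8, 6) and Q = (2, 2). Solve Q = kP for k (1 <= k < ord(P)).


Enumerate multiples of P until we hit Q = (2, 2):
  1P = (8, 6)
  2P = (9, 12)
  3P = (6, 6)
  4P = (12, 7)
  5P = (2, 2)
Match found at i = 5.

k = 5


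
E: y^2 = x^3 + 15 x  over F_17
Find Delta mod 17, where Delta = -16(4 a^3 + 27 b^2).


4 a^3 + 27 b^2 = 4*15^3 + 27*0^2 = 13500 + 0 = 13500
Delta = -16 * (13500) = -216000
Delta mod 17 = 2

Delta = 2 (mod 17)


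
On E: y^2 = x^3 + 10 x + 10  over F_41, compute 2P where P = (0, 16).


Doubling: s = (3 x1^2 + a) / (2 y1)
s = (3*0^2 + 10) / (2*16) mod 41 = 8
x3 = s^2 - 2 x1 mod 41 = 8^2 - 2*0 = 23
y3 = s (x1 - x3) - y1 mod 41 = 8 * (0 - 23) - 16 = 5

2P = (23, 5)


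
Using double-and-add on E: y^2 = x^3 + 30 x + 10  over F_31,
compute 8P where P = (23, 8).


k = 8 = 1000_2 (binary, LSB first: 0001)
Double-and-add from P = (23, 8):
  bit 0 = 0: acc unchanged = O
  bit 1 = 0: acc unchanged = O
  bit 2 = 0: acc unchanged = O
  bit 3 = 1: acc = O + (23, 23) = (23, 23)

8P = (23, 23)


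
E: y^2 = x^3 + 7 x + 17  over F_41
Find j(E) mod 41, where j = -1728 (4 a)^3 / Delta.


Delta = -16(4 a^3 + 27 b^2) mod 41 = 21
-1728 * (4 a)^3 = -1728 * (4*7)^3 mod 41 = 21
j = 21 * 21^(-1) mod 41 = 1

j = 1 (mod 41)


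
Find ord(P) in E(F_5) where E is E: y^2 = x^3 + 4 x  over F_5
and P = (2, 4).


Compute successive multiples of P until we hit O:
  1P = (2, 4)
  2P = (0, 0)
  3P = (2, 1)
  4P = O

ord(P) = 4


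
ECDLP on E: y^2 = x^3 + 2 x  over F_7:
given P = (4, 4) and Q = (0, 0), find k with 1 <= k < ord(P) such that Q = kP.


Enumerate multiples of P until we hit Q = (0, 0):
  1P = (4, 4)
  2P = (0, 0)
Match found at i = 2.

k = 2


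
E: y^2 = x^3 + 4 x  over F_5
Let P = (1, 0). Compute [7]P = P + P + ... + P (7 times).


k = 7 = 111_2 (binary, LSB first: 111)
Double-and-add from P = (1, 0):
  bit 0 = 1: acc = O + (1, 0) = (1, 0)
  bit 1 = 1: acc = (1, 0) + O = (1, 0)
  bit 2 = 1: acc = (1, 0) + O = (1, 0)

7P = (1, 0)


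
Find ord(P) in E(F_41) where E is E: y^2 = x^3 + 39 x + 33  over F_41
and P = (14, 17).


Compute successive multiples of P until we hit O:
  1P = (14, 17)
  2P = (31, 18)
  3P = (17, 19)
  4P = (15, 37)
  5P = (2, 18)
  6P = (27, 8)
  7P = (8, 23)
  8P = (20, 30)
  ... (continuing to 44P)
  44P = O

ord(P) = 44


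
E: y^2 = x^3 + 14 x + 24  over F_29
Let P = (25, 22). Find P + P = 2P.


Doubling: s = (3 x1^2 + a) / (2 y1)
s = (3*25^2 + 14) / (2*22) mod 29 = 8
x3 = s^2 - 2 x1 mod 29 = 8^2 - 2*25 = 14
y3 = s (x1 - x3) - y1 mod 29 = 8 * (25 - 14) - 22 = 8

2P = (14, 8)


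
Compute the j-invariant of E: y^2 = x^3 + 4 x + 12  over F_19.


Delta = -16(4 a^3 + 27 b^2) mod 19 = 6
-1728 * (4 a)^3 = -1728 * (4*4)^3 mod 19 = 11
j = 11 * 6^(-1) mod 19 = 5

j = 5 (mod 19)


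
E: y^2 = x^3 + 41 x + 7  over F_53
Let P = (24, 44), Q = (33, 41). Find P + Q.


P != Q, so use the chord formula.
s = (y2 - y1) / (x2 - x1) = (50) / (9) mod 53 = 35
x3 = s^2 - x1 - x2 mod 53 = 35^2 - 24 - 33 = 2
y3 = s (x1 - x3) - y1 mod 53 = 35 * (24 - 2) - 44 = 37

P + Q = (2, 37)


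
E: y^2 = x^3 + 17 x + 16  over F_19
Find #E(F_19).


For each x in F_19, count y with y^2 = x^3 + 17 x + 16 mod 19:
  x = 0: RHS = 16, y in [4, 15]  -> 2 point(s)
  x = 2: RHS = 1, y in [1, 18]  -> 2 point(s)
  x = 5: RHS = 17, y in [6, 13]  -> 2 point(s)
  x = 6: RHS = 11, y in [7, 12]  -> 2 point(s)
  x = 9: RHS = 5, y in [9, 10]  -> 2 point(s)
  x = 15: RHS = 17, y in [6, 13]  -> 2 point(s)
  x = 18: RHS = 17, y in [6, 13]  -> 2 point(s)
Affine points: 14. Add the point at infinity: total = 15.

#E(F_19) = 15


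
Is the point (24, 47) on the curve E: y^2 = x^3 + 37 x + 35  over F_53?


Check whether y^2 = x^3 + 37 x + 35 (mod 53) for (x, y) = (24, 47).
LHS: y^2 = 47^2 mod 53 = 36
RHS: x^3 + 37 x + 35 = 24^3 + 37*24 + 35 mod 53 = 13
LHS != RHS

No, not on the curve


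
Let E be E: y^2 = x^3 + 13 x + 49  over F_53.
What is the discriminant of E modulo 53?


4 a^3 + 27 b^2 = 4*13^3 + 27*49^2 = 8788 + 64827 = 73615
Delta = -16 * (73615) = -1177840
Delta mod 53 = 32

Delta = 32 (mod 53)


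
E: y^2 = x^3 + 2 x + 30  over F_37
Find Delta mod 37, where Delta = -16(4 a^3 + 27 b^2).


4 a^3 + 27 b^2 = 4*2^3 + 27*30^2 = 32 + 24300 = 24332
Delta = -16 * (24332) = -389312
Delta mod 37 = 2

Delta = 2 (mod 37)


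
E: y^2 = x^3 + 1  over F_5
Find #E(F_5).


For each x in F_5, count y with y^2 = x^3 + 0 x + 1 mod 5:
  x = 0: RHS = 1, y in [1, 4]  -> 2 point(s)
  x = 2: RHS = 4, y in [2, 3]  -> 2 point(s)
  x = 4: RHS = 0, y in [0]  -> 1 point(s)
Affine points: 5. Add the point at infinity: total = 6.

#E(F_5) = 6


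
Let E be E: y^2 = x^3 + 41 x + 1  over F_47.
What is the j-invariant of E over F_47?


Delta = -16(4 a^3 + 27 b^2) mod 47 = 44
-1728 * (4 a)^3 = -1728 * (4*41)^3 mod 47 = 28
j = 28 * 44^(-1) mod 47 = 22

j = 22 (mod 47)


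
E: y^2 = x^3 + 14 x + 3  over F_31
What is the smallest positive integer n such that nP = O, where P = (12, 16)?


Compute successive multiples of P until we hit O:
  1P = (12, 16)
  2P = (27, 21)
  3P = (30, 9)
  4P = (8, 10)
  5P = (21, 17)
  6P = (16, 18)
  7P = (11, 0)
  8P = (16, 13)
  ... (continuing to 14P)
  14P = O

ord(P) = 14


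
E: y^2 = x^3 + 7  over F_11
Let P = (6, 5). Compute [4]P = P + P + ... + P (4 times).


k = 4 = 100_2 (binary, LSB first: 001)
Double-and-add from P = (6, 5):
  bit 0 = 0: acc unchanged = O
  bit 1 = 0: acc unchanged = O
  bit 2 = 1: acc = O + (3, 10) = (3, 10)

4P = (3, 10)


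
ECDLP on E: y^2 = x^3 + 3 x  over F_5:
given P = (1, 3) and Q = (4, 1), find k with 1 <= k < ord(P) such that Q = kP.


Enumerate multiples of P until we hit Q = (4, 1):
  1P = (1, 3)
  2P = (4, 4)
  3P = (4, 1)
Match found at i = 3.

k = 3


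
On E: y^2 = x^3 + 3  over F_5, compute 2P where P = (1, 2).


Doubling: s = (3 x1^2 + a) / (2 y1)
s = (3*1^2 + 0) / (2*2) mod 5 = 2
x3 = s^2 - 2 x1 mod 5 = 2^2 - 2*1 = 2
y3 = s (x1 - x3) - y1 mod 5 = 2 * (1 - 2) - 2 = 1

2P = (2, 1)


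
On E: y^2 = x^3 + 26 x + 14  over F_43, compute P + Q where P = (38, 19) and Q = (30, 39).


P != Q, so use the chord formula.
s = (y2 - y1) / (x2 - x1) = (20) / (35) mod 43 = 19
x3 = s^2 - x1 - x2 mod 43 = 19^2 - 38 - 30 = 35
y3 = s (x1 - x3) - y1 mod 43 = 19 * (38 - 35) - 19 = 38

P + Q = (35, 38)


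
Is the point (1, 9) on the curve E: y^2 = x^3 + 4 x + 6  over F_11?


Check whether y^2 = x^3 + 4 x + 6 (mod 11) for (x, y) = (1, 9).
LHS: y^2 = 9^2 mod 11 = 4
RHS: x^3 + 4 x + 6 = 1^3 + 4*1 + 6 mod 11 = 0
LHS != RHS

No, not on the curve


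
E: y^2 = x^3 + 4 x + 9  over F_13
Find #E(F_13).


For each x in F_13, count y with y^2 = x^3 + 4 x + 9 mod 13:
  x = 0: RHS = 9, y in [3, 10]  -> 2 point(s)
  x = 1: RHS = 1, y in [1, 12]  -> 2 point(s)
  x = 2: RHS = 12, y in [5, 8]  -> 2 point(s)
  x = 3: RHS = 9, y in [3, 10]  -> 2 point(s)
  x = 7: RHS = 3, y in [4, 9]  -> 2 point(s)
  x = 10: RHS = 9, y in [3, 10]  -> 2 point(s)
  x = 12: RHS = 4, y in [2, 11]  -> 2 point(s)
Affine points: 14. Add the point at infinity: total = 15.

#E(F_13) = 15


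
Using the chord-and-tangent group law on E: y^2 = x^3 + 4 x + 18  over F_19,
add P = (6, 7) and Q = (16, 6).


P != Q, so use the chord formula.
s = (y2 - y1) / (x2 - x1) = (18) / (10) mod 19 = 17
x3 = s^2 - x1 - x2 mod 19 = 17^2 - 6 - 16 = 1
y3 = s (x1 - x3) - y1 mod 19 = 17 * (6 - 1) - 7 = 2

P + Q = (1, 2)


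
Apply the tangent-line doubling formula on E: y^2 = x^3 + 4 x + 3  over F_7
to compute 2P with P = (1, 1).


Doubling: s = (3 x1^2 + a) / (2 y1)
s = (3*1^2 + 4) / (2*1) mod 7 = 0
x3 = s^2 - 2 x1 mod 7 = 0^2 - 2*1 = 5
y3 = s (x1 - x3) - y1 mod 7 = 0 * (1 - 5) - 1 = 6

2P = (5, 6)


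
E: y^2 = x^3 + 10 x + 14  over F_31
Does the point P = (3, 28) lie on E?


Check whether y^2 = x^3 + 10 x + 14 (mod 31) for (x, y) = (3, 28).
LHS: y^2 = 28^2 mod 31 = 9
RHS: x^3 + 10 x + 14 = 3^3 + 10*3 + 14 mod 31 = 9
LHS = RHS

Yes, on the curve


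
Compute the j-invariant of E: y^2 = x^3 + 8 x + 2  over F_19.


Delta = -16(4 a^3 + 27 b^2) mod 19 = 8
-1728 * (4 a)^3 = -1728 * (4*8)^3 mod 19 = 12
j = 12 * 8^(-1) mod 19 = 11

j = 11 (mod 19)


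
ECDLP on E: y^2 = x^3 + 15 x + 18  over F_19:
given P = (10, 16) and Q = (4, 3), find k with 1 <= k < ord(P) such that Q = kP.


Enumerate multiples of P until we hit Q = (4, 3):
  1P = (10, 16)
  2P = (5, 16)
  3P = (4, 3)
Match found at i = 3.

k = 3


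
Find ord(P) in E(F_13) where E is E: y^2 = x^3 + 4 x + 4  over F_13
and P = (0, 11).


Compute successive multiples of P until we hit O:
  1P = (0, 11)
  2P = (1, 3)
  3P = (11, 12)
  4P = (12, 8)
  5P = (10, 11)
  6P = (3, 2)
  7P = (6, 7)
  8P = (6, 6)
  ... (continuing to 15P)
  15P = O

ord(P) = 15


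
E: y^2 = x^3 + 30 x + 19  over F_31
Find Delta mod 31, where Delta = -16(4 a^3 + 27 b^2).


4 a^3 + 27 b^2 = 4*30^3 + 27*19^2 = 108000 + 9747 = 117747
Delta = -16 * (117747) = -1883952
Delta mod 31 = 11

Delta = 11 (mod 31)


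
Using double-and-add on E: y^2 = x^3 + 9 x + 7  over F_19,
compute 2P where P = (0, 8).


k = 2 = 10_2 (binary, LSB first: 01)
Double-and-add from P = (0, 8):
  bit 0 = 0: acc unchanged = O
  bit 1 = 1: acc = O + (9, 0) = (9, 0)

2P = (9, 0)


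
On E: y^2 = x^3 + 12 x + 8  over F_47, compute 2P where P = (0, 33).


Doubling: s = (3 x1^2 + a) / (2 y1)
s = (3*0^2 + 12) / (2*33) mod 47 = 13
x3 = s^2 - 2 x1 mod 47 = 13^2 - 2*0 = 28
y3 = s (x1 - x3) - y1 mod 47 = 13 * (0 - 28) - 33 = 26

2P = (28, 26)


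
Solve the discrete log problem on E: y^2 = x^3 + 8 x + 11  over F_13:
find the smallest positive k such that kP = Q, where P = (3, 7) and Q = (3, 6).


Enumerate multiples of P until we hit Q = (3, 6):
  1P = (3, 7)
  2P = (10, 8)
  3P = (4, 4)
  4P = (2, 3)
  5P = (11, 0)
  6P = (2, 10)
  7P = (4, 9)
  8P = (10, 5)
  9P = (3, 6)
Match found at i = 9.

k = 9


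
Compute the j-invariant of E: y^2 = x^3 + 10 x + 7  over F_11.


Delta = -16(4 a^3 + 27 b^2) mod 11 = 5
-1728 * (4 a)^3 = -1728 * (4*10)^3 mod 11 = 9
j = 9 * 5^(-1) mod 11 = 4

j = 4 (mod 11)


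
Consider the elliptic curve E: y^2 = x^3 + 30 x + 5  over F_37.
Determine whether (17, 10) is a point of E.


Check whether y^2 = x^3 + 30 x + 5 (mod 37) for (x, y) = (17, 10).
LHS: y^2 = 10^2 mod 37 = 26
RHS: x^3 + 30 x + 5 = 17^3 + 30*17 + 5 mod 37 = 26
LHS = RHS

Yes, on the curve


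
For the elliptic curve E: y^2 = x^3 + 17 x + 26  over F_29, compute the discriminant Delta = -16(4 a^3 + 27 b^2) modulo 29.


4 a^3 + 27 b^2 = 4*17^3 + 27*26^2 = 19652 + 18252 = 37904
Delta = -16 * (37904) = -606464
Delta mod 29 = 13

Delta = 13 (mod 29)


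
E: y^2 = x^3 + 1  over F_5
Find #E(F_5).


For each x in F_5, count y with y^2 = x^3 + 0 x + 1 mod 5:
  x = 0: RHS = 1, y in [1, 4]  -> 2 point(s)
  x = 2: RHS = 4, y in [2, 3]  -> 2 point(s)
  x = 4: RHS = 0, y in [0]  -> 1 point(s)
Affine points: 5. Add the point at infinity: total = 6.

#E(F_5) = 6


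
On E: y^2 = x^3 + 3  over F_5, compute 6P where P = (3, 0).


k = 6 = 110_2 (binary, LSB first: 011)
Double-and-add from P = (3, 0):
  bit 0 = 0: acc unchanged = O
  bit 1 = 1: acc = O + O = O
  bit 2 = 1: acc = O + O = O

6P = O


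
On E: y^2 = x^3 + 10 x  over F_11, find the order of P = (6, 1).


Compute successive multiples of P until we hit O:
  1P = (6, 1)
  2P = (4, 7)
  3P = (10, 0)
  4P = (4, 4)
  5P = (6, 10)
  6P = O

ord(P) = 6


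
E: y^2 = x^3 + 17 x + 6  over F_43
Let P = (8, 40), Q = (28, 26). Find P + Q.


P != Q, so use the chord formula.
s = (y2 - y1) / (x2 - x1) = (29) / (20) mod 43 = 38
x3 = s^2 - x1 - x2 mod 43 = 38^2 - 8 - 28 = 32
y3 = s (x1 - x3) - y1 mod 43 = 38 * (8 - 32) - 40 = 37

P + Q = (32, 37)
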